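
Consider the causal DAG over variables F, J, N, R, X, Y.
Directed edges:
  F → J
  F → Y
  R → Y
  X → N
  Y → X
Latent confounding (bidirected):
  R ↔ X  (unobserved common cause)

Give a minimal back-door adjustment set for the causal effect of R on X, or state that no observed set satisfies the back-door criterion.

R→X: no observed back-door set.

desc(R)\{R}={N,X,Y}; candidates ⊆ {F,J}.
R↔X: latent back-door arc(s) into R.
size 0: {}; under {} R still reaches {N,X} ∋ X.
size 1: {F}, {J}; under {F} R still reaches {N,X} ∋ X.
size 2: {F,J}; under {F,J} R still reaches {N,X} ∋ X.
R↔X cannot be blocked by any observed set — no back-door set.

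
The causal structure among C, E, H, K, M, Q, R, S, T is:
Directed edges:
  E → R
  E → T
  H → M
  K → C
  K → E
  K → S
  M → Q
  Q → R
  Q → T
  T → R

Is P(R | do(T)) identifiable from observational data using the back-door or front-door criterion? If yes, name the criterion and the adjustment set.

P(R|do(T)): backdoor, adjust for {E, Q}.

desc(T)\{T}={R}; candidates ⊆ {C,E,H,K,M,Q,S}.
size 0: {}; under {} T still reaches {C,E,H,K,M,Q,R,S} ∋ R.
size 1: {C}, {E}, {H} …(+4); under {C} T still reaches {E,H,K,M,Q,R,S} ∋ R.
{E,Q}: T⊥R given {E,Q} in G with T→· removed — back-door holds.
P(R|do(T)) = Σ_{E,Q} P(R|T,E,Q)·P(E,Q).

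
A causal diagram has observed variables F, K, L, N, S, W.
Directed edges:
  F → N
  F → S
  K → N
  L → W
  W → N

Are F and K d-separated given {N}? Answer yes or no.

Bayes-Ball from F | {N} reaches {K,L,S,W}.
K ∈ reach(F|{N}) ⇒ F ⊥̸ K | {N}.

No — F and K are d-connected given {N}.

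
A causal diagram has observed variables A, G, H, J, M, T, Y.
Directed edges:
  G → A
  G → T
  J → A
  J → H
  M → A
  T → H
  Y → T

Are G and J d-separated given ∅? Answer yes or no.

Yes — G ⊥ J | ∅.

Bayes-Ball from G | ∅ reaches {A,H,T}.
J ∉ reach(G|∅) ⇒ G ⊥ J | ∅.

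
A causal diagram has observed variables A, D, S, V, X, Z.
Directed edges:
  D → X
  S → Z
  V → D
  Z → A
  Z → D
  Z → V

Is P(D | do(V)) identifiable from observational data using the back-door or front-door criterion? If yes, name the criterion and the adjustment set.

desc(V)\{V}={D,X}; candidates ⊆ {A,S,Z}.
size 0: {}; under {} V still reaches {A,D,S,X,Z} ∋ D.
{Z}: V⊥D given {Z} in G with V→· removed — back-door holds.
P(D|do(V)) = Σ_{Z} P(D|V,Z)·P(Z).

P(D|do(V)): backdoor, adjust for {Z}.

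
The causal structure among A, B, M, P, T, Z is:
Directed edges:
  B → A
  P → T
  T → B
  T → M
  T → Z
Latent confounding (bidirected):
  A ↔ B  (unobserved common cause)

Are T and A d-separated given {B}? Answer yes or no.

No — T and A are d-connected given {B}.

Bayes-Ball from T | {B} reaches {A,M,P,Z}.
A ∈ reach(T|{B}) ⇒ T ⊥̸ A | {B}.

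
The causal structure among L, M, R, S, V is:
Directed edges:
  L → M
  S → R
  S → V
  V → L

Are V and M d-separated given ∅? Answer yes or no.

No — V and M are d-connected given ∅.

Bayes-Ball from V | ∅ reaches {L,M,R,S}.
M ∈ reach(V|∅) ⇒ V ⊥̸ M | ∅.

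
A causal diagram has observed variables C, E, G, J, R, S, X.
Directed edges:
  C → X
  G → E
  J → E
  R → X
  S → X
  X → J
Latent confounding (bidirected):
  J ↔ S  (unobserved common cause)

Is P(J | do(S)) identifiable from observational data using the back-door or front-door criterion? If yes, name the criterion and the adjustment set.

P(J|do(S)): frontdoor, adjust for {X}.

desc(S)\{S}={E,J,X}; candidates ⊆ {C,G,R}.
S↔J: latent back-door arc(s) into S.
size 0: {}; under {} S still reaches {E,J} ∋ J.
size 1: {C}, {G}, {R}; under {C} S still reaches {E,J} ∋ J.
size 2: {C,G}, {C,R}, {G,R}; under {C,G} S still reaches {E,J} ∋ J.
S↔J cannot be blocked by any observed set — no back-door set.
{X}: (i) intercepts every directed S→J path; (ii) no back-door S→{X}; (iii) {S} blocks every back-door {X}→J. Front-door holds.
P(J|do(S)) = Σ_{X} P(X|S) Σ_{S'} P(J|X,S')P(S').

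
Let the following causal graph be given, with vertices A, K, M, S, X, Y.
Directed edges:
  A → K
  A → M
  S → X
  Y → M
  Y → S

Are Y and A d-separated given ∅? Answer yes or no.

Bayes-Ball from Y | ∅ reaches {M,S,X}.
A ∉ reach(Y|∅) ⇒ Y ⊥ A | ∅.

Yes — Y ⊥ A | ∅.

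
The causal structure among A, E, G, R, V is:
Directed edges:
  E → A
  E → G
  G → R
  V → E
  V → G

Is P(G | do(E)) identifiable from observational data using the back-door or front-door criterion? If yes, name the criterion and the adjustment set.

P(G|do(E)): backdoor, adjust for {V}.

desc(E)\{E}={A,G,R}; candidates ⊆ {V}.
size 0: {}; under {} E still reaches {G,R,V} ∋ G.
{V}: E⊥G given {V} in G with E→· removed — back-door holds.
P(G|do(E)) = Σ_{V} P(G|E,V)·P(V).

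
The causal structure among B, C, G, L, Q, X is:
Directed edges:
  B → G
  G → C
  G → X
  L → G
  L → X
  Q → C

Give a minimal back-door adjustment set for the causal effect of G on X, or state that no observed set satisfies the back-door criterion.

G→X: minimal back-door set {L}.

desc(G)\{G}={C,X}; candidates ⊆ {B,L,Q}.
size 0: {}; under {} G still reaches {B,L,X} ∋ X.
{L}: G⊥X given {L} in G with G→· removed — back-door holds.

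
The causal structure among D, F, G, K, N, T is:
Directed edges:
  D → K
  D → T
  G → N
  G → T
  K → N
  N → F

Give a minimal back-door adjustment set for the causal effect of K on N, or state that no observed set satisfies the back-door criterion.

desc(K)\{K}={F,N}; candidates ⊆ {D,G,T}.
∅: K⊥N given ∅ in G with K→· removed — back-door holds.

K→N: minimal back-door set ∅.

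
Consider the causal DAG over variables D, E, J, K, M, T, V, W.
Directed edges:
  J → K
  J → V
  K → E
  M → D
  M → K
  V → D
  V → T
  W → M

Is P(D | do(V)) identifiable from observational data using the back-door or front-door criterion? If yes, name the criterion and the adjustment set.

desc(V)\{V}={D,T}; candidates ⊆ {E,J,K,M,W}.
∅: V⊥D given ∅ in G with V→· removed — back-door holds.
P(D|do(V)) = P(D|V) — no adjustment needed.

P(D|do(V)): backdoor, adjust for ∅.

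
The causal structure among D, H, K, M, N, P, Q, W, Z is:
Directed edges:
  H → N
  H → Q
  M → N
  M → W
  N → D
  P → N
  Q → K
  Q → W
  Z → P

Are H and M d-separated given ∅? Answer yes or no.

Bayes-Ball from H | ∅ reaches {D,K,N,Q,W}.
M ∉ reach(H|∅) ⇒ H ⊥ M | ∅.

Yes — H ⊥ M | ∅.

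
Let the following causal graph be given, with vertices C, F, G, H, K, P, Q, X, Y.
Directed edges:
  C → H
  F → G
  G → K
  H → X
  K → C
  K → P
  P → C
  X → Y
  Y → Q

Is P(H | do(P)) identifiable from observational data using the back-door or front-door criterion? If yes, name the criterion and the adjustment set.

P(H|do(P)): backdoor, adjust for {K}.

desc(P)\{P}={C,H,Q,X,Y}; candidates ⊆ {F,G,K}.
size 0: {}; under {} P still reaches {C,F,G,H,K,Q,X,Y} ∋ H.
{K}: P⊥H given {K} in G with P→· removed — back-door holds.
P(H|do(P)) = Σ_{K} P(H|P,K)·P(K).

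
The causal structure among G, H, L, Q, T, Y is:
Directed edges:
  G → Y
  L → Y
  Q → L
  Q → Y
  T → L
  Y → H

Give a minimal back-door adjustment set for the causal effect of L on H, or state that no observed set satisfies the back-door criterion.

L→H: minimal back-door set {Q}.

desc(L)\{L}={H,Y}; candidates ⊆ {G,Q,T}.
size 0: {}; under {} L still reaches {H,Q,T,Y} ∋ H.
{Q}: L⊥H given {Q} in G with L→· removed — back-door holds.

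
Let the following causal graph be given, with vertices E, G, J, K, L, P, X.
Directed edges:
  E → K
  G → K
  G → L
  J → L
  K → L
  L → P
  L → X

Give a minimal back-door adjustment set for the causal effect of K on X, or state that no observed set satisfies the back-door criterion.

desc(K)\{K}={L,P,X}; candidates ⊆ {E,G,J}.
size 0: {}; under {} K still reaches {E,G,L,P,X} ∋ X.
{G}: K⊥X given {G} in G with K→· removed — back-door holds.

K→X: minimal back-door set {G}.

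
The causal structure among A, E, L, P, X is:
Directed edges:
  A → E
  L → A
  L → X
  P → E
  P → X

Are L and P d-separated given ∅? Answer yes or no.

Bayes-Ball from L | ∅ reaches {A,E,X}.
P ∉ reach(L|∅) ⇒ L ⊥ P | ∅.

Yes — L ⊥ P | ∅.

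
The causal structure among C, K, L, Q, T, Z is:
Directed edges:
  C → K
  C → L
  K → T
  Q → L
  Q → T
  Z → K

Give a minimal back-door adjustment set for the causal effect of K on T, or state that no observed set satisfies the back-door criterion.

K→T: minimal back-door set ∅.

desc(K)\{K}={T}; candidates ⊆ {C,L,Q,Z}.
∅: K⊥T given ∅ in G with K→· removed — back-door holds.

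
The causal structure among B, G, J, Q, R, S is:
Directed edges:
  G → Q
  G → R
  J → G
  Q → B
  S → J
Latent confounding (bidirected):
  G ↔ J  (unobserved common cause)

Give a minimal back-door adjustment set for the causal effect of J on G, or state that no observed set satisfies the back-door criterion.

J→G: no observed back-door set.

desc(J)\{J}={B,G,Q,R}; candidates ⊆ {S}.
J↔G: latent back-door arc(s) into J.
size 0: {}; under {} J still reaches {B,G,Q,R,S} ∋ G.
size 1: {S}; under {S} J still reaches {B,G,Q,R} ∋ G.
J↔G cannot be blocked by any observed set — no back-door set.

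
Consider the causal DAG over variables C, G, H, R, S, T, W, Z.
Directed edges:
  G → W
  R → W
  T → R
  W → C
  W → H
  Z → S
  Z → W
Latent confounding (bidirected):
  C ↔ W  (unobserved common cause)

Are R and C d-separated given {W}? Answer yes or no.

No — R and C are d-connected given {W}.

Bayes-Ball from R | {W} reaches {C,G,S,T,Z}.
C ∈ reach(R|{W}) ⇒ R ⊥̸ C | {W}.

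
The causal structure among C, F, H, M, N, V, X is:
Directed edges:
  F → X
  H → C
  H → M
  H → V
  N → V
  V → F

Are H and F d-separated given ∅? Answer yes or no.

No — H and F are d-connected given ∅.

Bayes-Ball from H | ∅ reaches {C,F,M,V,X}.
F ∈ reach(H|∅) ⇒ H ⊥̸ F | ∅.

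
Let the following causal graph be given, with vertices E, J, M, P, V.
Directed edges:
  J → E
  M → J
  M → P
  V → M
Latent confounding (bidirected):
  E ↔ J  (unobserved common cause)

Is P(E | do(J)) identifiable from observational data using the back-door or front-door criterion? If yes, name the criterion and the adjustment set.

desc(J)\{J}={E}; candidates ⊆ {M,P,V}.
J↔E: latent back-door arc(s) into J.
size 0: {}; under {} J still reaches {E,M,P,V} ∋ E.
size 1: {M}, {P}, {V}; under {M} J still reaches {E} ∋ E.
size 2: {M,P}, {M,V}, {P,V}; under {M,P} J still reaches {E} ∋ E.
J↔E cannot be blocked by any observed set — no back-door set.
No mediator lies on a directed J→…→E path.
Neither criterion identifies P(E|do(J)) in this graph.

P(E|do(J)): not identifiable (no BD/FD set).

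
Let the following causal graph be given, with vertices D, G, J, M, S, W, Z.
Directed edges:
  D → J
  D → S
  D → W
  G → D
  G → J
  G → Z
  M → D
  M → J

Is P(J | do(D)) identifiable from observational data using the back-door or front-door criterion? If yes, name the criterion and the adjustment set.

desc(D)\{D}={J,S,W}; candidates ⊆ {G,M,Z}.
size 0: {}; under {} D still reaches {G,J,M,Z} ∋ J.
size 1: {G}, {M}, {Z}; under {G} D still reaches {J,M} ∋ J.
{G,M}: D⊥J given {G,M} in G with D→· removed — back-door holds.
P(J|do(D)) = Σ_{G,M} P(J|D,G,M)·P(G,M).

P(J|do(D)): backdoor, adjust for {G, M}.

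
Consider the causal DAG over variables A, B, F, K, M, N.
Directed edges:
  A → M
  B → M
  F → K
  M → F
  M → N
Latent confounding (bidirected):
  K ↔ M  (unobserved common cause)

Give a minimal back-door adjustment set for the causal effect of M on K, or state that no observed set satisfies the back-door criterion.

desc(M)\{M}={F,K,N}; candidates ⊆ {A,B}.
M↔K: latent back-door arc(s) into M.
size 0: {}; under {} M still reaches {A,B,K} ∋ K.
size 1: {A}, {B}; under {A} M still reaches {B,K} ∋ K.
size 2: {A,B}; under {A,B} M still reaches {K} ∋ K.
M↔K cannot be blocked by any observed set — no back-door set.

M→K: no observed back-door set.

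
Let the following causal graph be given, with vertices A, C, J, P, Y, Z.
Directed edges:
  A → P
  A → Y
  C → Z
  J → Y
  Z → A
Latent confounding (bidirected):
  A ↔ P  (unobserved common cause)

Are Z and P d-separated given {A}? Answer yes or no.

No — Z and P are d-connected given {A}.

Bayes-Ball from Z | {A} reaches {C,P}.
P ∈ reach(Z|{A}) ⇒ Z ⊥̸ P | {A}.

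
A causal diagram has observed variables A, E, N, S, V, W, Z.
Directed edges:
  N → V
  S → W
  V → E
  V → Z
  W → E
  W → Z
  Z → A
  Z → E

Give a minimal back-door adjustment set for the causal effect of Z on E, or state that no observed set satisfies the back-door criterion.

desc(Z)\{Z}={A,E}; candidates ⊆ {N,S,V,W}.
size 0: {}; under {} Z still reaches {E,N,S,V,W} ∋ E.
size 1: {N}, {S}, {V} …(+1); under {N} Z still reaches {E,S,V,W} ∋ E.
{V,W}: Z⊥E given {V,W} in G with Z→· removed — back-door holds.

Z→E: minimal back-door set {V, W}.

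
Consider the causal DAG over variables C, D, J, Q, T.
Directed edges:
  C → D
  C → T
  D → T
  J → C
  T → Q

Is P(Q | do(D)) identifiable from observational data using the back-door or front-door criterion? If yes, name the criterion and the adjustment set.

desc(D)\{D}={Q,T}; candidates ⊆ {C,J}.
size 0: {}; under {} D still reaches {C,J,Q,T} ∋ Q.
{C}: D⊥Q given {C} in G with D→· removed — back-door holds.
P(Q|do(D)) = Σ_{C} P(Q|D,C)·P(C).

P(Q|do(D)): backdoor, adjust for {C}.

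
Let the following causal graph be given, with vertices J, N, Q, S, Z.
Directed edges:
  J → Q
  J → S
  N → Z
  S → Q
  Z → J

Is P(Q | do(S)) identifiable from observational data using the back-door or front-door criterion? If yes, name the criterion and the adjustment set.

desc(S)\{S}={Q}; candidates ⊆ {J,N,Z}.
size 0: {}; under {} S still reaches {J,N,Q,Z} ∋ Q.
{J}: S⊥Q given {J} in G with S→· removed — back-door holds.
P(Q|do(S)) = Σ_{J} P(Q|S,J)·P(J).

P(Q|do(S)): backdoor, adjust for {J}.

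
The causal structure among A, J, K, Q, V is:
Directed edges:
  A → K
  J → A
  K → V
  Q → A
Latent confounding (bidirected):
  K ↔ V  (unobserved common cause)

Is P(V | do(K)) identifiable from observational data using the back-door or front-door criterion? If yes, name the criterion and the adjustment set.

desc(K)\{K}={V}; candidates ⊆ {A,J,Q}.
K↔V: latent back-door arc(s) into K.
size 0: {}; under {} K still reaches {A,J,Q,V} ∋ V.
size 1: {A}, {J}, {Q}; under {A} K still reaches {V} ∋ V.
size 2: {A,J}, {A,Q}, {J,Q}; under {A,J} K still reaches {V} ∋ V.
K↔V cannot be blocked by any observed set — no back-door set.
No mediator lies on a directed K→…→V path.
Neither criterion identifies P(V|do(K)) in this graph.

P(V|do(K)): not identifiable (no BD/FD set).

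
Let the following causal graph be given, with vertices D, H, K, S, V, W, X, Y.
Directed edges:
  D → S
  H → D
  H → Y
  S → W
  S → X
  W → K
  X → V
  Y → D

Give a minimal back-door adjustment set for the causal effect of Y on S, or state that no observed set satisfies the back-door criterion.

Y→S: minimal back-door set {H}.

desc(Y)\{Y}={D,K,S,V,W,X}; candidates ⊆ {H}.
size 0: {}; under {} Y still reaches {D,H,K,S,V,W,X} ∋ S.
{H}: Y⊥S given {H} in G with Y→· removed — back-door holds.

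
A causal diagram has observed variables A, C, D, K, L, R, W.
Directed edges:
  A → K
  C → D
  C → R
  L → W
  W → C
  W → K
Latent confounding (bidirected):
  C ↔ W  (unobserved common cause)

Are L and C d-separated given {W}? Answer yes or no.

Bayes-Ball from L | {W} reaches {C,D,R}.
C ∈ reach(L|{W}) ⇒ L ⊥̸ C | {W}.

No — L and C are d-connected given {W}.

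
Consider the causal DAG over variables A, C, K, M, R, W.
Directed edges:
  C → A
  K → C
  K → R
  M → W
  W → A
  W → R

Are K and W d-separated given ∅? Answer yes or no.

Yes — K ⊥ W | ∅.

Bayes-Ball from K | ∅ reaches {A,C,R}.
W ∉ reach(K|∅) ⇒ K ⊥ W | ∅.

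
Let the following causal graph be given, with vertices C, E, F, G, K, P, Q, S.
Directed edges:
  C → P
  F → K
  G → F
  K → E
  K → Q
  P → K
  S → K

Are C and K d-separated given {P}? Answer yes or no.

Yes — C ⊥ K | {P}.

Bayes-Ball from C | {P} reaches ∅.
K ∉ reach(C|{P}) ⇒ C ⊥ K | {P}.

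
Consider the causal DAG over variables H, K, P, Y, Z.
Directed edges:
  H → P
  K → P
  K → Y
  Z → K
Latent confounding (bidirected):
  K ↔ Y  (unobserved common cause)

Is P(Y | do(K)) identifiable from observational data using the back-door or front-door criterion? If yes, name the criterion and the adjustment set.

desc(K)\{K}={P,Y}; candidates ⊆ {H,Z}.
K↔Y: latent back-door arc(s) into K.
size 0: {}; under {} K still reaches {Y,Z} ∋ Y.
size 1: {H}, {Z}; under {H} K still reaches {Y,Z} ∋ Y.
size 2: {H,Z}; under {H,Z} K still reaches {Y} ∋ Y.
K↔Y cannot be blocked by any observed set — no back-door set.
No mediator lies on a directed K→…→Y path.
Neither criterion identifies P(Y|do(K)) in this graph.

P(Y|do(K)): not identifiable (no BD/FD set).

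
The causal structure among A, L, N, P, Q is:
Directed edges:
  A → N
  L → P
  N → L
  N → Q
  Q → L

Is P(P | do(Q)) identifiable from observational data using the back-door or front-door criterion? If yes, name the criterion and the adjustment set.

P(P|do(Q)): backdoor, adjust for {N}.

desc(Q)\{Q}={L,P}; candidates ⊆ {A,N}.
size 0: {}; under {} Q still reaches {A,L,N,P} ∋ P.
{N}: Q⊥P given {N} in G with Q→· removed — back-door holds.
P(P|do(Q)) = Σ_{N} P(P|Q,N)·P(N).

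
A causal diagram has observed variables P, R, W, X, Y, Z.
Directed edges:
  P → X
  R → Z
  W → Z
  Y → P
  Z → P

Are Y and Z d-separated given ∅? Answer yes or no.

Bayes-Ball from Y | ∅ reaches {P,X}.
Z ∉ reach(Y|∅) ⇒ Y ⊥ Z | ∅.

Yes — Y ⊥ Z | ∅.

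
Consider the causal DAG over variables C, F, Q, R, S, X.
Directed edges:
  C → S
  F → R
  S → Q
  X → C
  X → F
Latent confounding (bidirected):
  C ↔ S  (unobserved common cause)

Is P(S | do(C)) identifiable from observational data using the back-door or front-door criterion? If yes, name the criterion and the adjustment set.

P(S|do(C)): not identifiable (no BD/FD set).

desc(C)\{C}={Q,S}; candidates ⊆ {F,R,X}.
C↔S: latent back-door arc(s) into C.
size 0: {}; under {} C still reaches {F,Q,R,S,X} ∋ S.
size 1: {F}, {R}, {X}; under {F} C still reaches {Q,S,X} ∋ S.
size 2: {F,R}, {F,X}, {R,X}; under {F,R} C still reaches {Q,S,X} ∋ S.
C↔S cannot be blocked by any observed set — no back-door set.
No mediator lies on a directed C→…→S path.
Neither criterion identifies P(S|do(C)) in this graph.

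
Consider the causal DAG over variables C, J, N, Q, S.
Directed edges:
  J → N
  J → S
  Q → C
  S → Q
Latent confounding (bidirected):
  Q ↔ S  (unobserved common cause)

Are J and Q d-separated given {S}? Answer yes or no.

No — J and Q are d-connected given {S}.

Bayes-Ball from J | {S} reaches {C,N,Q}.
Q ∈ reach(J|{S}) ⇒ J ⊥̸ Q | {S}.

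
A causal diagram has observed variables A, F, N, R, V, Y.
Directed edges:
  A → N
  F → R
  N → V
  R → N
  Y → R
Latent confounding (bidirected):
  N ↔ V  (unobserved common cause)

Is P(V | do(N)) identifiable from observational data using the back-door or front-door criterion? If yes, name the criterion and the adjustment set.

desc(N)\{N}={V}; candidates ⊆ {A,F,R,Y}.
N↔V: latent back-door arc(s) into N.
size 0: {}; under {} N still reaches {A,F,R,V,Y} ∋ V.
size 1: {A}, {F}, {R} …(+1); under {A} N still reaches {F,R,V,Y} ∋ V.
size 2: {A,F}, {A,R}, {A,Y} …(+3); under {A,F} N still reaches {R,V,Y} ∋ V.
N↔V cannot be blocked by any observed set — no back-door set.
No mediator lies on a directed N→…→V path.
Neither criterion identifies P(V|do(N)) in this graph.

P(V|do(N)): not identifiable (no BD/FD set).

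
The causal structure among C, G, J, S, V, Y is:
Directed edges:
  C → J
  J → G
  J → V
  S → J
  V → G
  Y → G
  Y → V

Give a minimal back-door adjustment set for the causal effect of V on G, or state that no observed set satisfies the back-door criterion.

desc(V)\{V}={G}; candidates ⊆ {C,J,S,Y}.
size 0: {}; under {} V still reaches {C,G,J,S,Y} ∋ G.
size 1: {C}, {J}, {S} …(+1); under {C} V still reaches {G,J,S,Y} ∋ G.
{J,Y}: V⊥G given {J,Y} in G with V→· removed — back-door holds.

V→G: minimal back-door set {J, Y}.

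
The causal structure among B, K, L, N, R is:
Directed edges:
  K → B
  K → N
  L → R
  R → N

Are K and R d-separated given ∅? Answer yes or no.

Bayes-Ball from K | ∅ reaches {B,N}.
R ∉ reach(K|∅) ⇒ K ⊥ R | ∅.

Yes — K ⊥ R | ∅.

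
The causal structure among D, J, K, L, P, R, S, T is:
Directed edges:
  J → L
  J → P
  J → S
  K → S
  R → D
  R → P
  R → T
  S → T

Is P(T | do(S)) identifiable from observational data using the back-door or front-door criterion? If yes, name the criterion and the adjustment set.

desc(S)\{S}={T}; candidates ⊆ {D,J,K,L,P,R}.
∅: S⊥T given ∅ in G with S→· removed — back-door holds.
P(T|do(S)) = P(T|S) — no adjustment needed.

P(T|do(S)): backdoor, adjust for ∅.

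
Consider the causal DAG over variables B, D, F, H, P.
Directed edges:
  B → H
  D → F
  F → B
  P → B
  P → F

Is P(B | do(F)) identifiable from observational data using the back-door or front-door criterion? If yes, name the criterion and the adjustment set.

desc(F)\{F}={B,H}; candidates ⊆ {D,P}.
size 0: {}; under {} F still reaches {B,D,H,P} ∋ B.
{P}: F⊥B given {P} in G with F→· removed — back-door holds.
P(B|do(F)) = Σ_{P} P(B|F,P)·P(P).

P(B|do(F)): backdoor, adjust for {P}.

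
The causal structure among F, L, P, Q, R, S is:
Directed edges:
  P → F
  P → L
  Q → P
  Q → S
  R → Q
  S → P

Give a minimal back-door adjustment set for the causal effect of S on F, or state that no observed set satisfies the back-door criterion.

S→F: minimal back-door set {Q}.

desc(S)\{S}={F,L,P}; candidates ⊆ {Q,R}.
size 0: {}; under {} S still reaches {F,L,P,Q,R} ∋ F.
{Q}: S⊥F given {Q} in G with S→· removed — back-door holds.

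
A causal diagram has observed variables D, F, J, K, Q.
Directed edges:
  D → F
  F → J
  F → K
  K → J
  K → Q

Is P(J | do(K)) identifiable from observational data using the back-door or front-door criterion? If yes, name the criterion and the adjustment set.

desc(K)\{K}={J,Q}; candidates ⊆ {D,F}.
size 0: {}; under {} K still reaches {D,F,J} ∋ J.
{F}: K⊥J given {F} in G with K→· removed — back-door holds.
P(J|do(K)) = Σ_{F} P(J|K,F)·P(F).

P(J|do(K)): backdoor, adjust for {F}.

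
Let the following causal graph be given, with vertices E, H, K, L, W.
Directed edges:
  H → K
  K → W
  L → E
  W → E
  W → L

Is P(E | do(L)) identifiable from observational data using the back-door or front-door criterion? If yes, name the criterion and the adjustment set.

P(E|do(L)): backdoor, adjust for {W}.

desc(L)\{L}={E}; candidates ⊆ {H,K,W}.
size 0: {}; under {} L still reaches {E,H,K,W} ∋ E.
{W}: L⊥E given {W} in G with L→· removed — back-door holds.
P(E|do(L)) = Σ_{W} P(E|L,W)·P(W).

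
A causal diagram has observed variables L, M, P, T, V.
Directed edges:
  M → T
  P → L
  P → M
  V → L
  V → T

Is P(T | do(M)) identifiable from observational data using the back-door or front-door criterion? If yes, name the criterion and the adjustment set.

P(T|do(M)): backdoor, adjust for ∅.

desc(M)\{M}={T}; candidates ⊆ {L,P,V}.
∅: M⊥T given ∅ in G with M→· removed — back-door holds.
P(T|do(M)) = P(T|M) — no adjustment needed.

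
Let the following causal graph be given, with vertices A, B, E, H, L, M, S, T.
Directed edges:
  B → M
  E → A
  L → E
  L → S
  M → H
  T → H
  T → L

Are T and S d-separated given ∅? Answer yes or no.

No — T and S are d-connected given ∅.

Bayes-Ball from T | ∅ reaches {A,E,H,L,S}.
S ∈ reach(T|∅) ⇒ T ⊥̸ S | ∅.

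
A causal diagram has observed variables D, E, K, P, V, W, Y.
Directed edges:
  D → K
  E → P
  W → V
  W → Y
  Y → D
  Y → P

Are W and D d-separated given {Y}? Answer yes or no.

Yes — W ⊥ D | {Y}.

Bayes-Ball from W | {Y} reaches {V}.
D ∉ reach(W|{Y}) ⇒ W ⊥ D | {Y}.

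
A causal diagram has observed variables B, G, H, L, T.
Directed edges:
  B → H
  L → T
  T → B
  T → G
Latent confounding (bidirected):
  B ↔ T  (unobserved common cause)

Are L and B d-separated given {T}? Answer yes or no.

No — L and B are d-connected given {T}.

Bayes-Ball from L | {T} reaches {B,H}.
B ∈ reach(L|{T}) ⇒ L ⊥̸ B | {T}.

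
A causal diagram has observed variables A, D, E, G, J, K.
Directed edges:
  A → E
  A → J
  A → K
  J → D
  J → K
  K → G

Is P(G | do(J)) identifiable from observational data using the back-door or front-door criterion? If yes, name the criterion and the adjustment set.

desc(J)\{J}={D,G,K}; candidates ⊆ {A,E}.
size 0: {}; under {} J still reaches {A,E,G,K} ∋ G.
{A}: J⊥G given {A} in G with J→· removed — back-door holds.
P(G|do(J)) = Σ_{A} P(G|J,A)·P(A).

P(G|do(J)): backdoor, adjust for {A}.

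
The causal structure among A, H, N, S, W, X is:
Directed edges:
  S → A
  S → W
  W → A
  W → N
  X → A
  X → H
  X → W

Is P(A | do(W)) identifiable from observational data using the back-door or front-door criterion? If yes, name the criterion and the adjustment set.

P(A|do(W)): backdoor, adjust for {S, X}.

desc(W)\{W}={A,N}; candidates ⊆ {H,S,X}.
size 0: {}; under {} W still reaches {A,H,S,X} ∋ A.
size 1: {H}, {S}, {X}; under {H} W still reaches {A,S,X} ∋ A.
{S,X}: W⊥A given {S,X} in G with W→· removed — back-door holds.
P(A|do(W)) = Σ_{S,X} P(A|W,S,X)·P(S,X).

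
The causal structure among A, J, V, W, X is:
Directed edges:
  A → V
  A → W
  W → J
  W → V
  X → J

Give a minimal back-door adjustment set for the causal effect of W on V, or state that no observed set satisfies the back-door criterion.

desc(W)\{W}={J,V}; candidates ⊆ {A,X}.
size 0: {}; under {} W still reaches {A,V} ∋ V.
{A}: W⊥V given {A} in G with W→· removed — back-door holds.

W→V: minimal back-door set {A}.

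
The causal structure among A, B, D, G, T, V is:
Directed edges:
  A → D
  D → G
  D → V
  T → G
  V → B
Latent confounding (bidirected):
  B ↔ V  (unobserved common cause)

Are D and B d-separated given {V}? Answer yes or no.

No — D and B are d-connected given {V}.

Bayes-Ball from D | {V} reaches {A,B,G}.
B ∈ reach(D|{V}) ⇒ D ⊥̸ B | {V}.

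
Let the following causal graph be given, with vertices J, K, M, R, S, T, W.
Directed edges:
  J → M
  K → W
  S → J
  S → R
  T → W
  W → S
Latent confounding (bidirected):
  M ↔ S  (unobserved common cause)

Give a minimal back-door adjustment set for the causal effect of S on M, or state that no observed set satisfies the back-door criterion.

S→M: no observed back-door set.

desc(S)\{S}={J,M,R}; candidates ⊆ {K,T,W}.
S↔M: latent back-door arc(s) into S.
size 0: {}; under {} S still reaches {K,M,T,W} ∋ M.
size 1: {K}, {T}, {W}; under {K} S still reaches {M,T,W} ∋ M.
size 2: {K,T}, {K,W}, {T,W}; under {K,T} S still reaches {M,W} ∋ M.
S↔M cannot be blocked by any observed set — no back-door set.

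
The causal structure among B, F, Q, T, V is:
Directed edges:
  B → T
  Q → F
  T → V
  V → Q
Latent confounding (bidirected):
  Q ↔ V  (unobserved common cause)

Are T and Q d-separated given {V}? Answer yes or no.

Bayes-Ball from T | {V} reaches {B,F,Q}.
Q ∈ reach(T|{V}) ⇒ T ⊥̸ Q | {V}.

No — T and Q are d-connected given {V}.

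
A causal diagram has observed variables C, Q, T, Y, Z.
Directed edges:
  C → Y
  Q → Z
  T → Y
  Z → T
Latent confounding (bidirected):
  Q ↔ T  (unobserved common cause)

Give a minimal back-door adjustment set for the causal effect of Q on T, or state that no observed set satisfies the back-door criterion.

desc(Q)\{Q}={T,Y,Z}; candidates ⊆ {C}.
Q↔T: latent back-door arc(s) into Q.
size 0: {}; under {} Q still reaches {T,Y} ∋ T.
size 1: {C}; under {C} Q still reaches {T,Y} ∋ T.
Q↔T cannot be blocked by any observed set — no back-door set.

Q→T: no observed back-door set.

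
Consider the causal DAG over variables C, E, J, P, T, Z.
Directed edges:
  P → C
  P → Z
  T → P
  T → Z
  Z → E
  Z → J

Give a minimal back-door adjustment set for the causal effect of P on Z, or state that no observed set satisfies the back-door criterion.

P→Z: minimal back-door set {T}.

desc(P)\{P}={C,E,J,Z}; candidates ⊆ {T}.
size 0: {}; under {} P still reaches {E,J,T,Z} ∋ Z.
{T}: P⊥Z given {T} in G with P→· removed — back-door holds.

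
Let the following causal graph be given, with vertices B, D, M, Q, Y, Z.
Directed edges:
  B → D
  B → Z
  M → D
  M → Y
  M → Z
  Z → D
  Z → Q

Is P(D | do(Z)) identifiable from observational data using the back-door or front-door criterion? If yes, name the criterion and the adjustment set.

desc(Z)\{Z}={D,Q}; candidates ⊆ {B,M,Y}.
size 0: {}; under {} Z still reaches {B,D,M,Y} ∋ D.
size 1: {B}, {M}, {Y}; under {B} Z still reaches {D,M,Y} ∋ D.
{B,M}: Z⊥D given {B,M} in G with Z→· removed — back-door holds.
P(D|do(Z)) = Σ_{B,M} P(D|Z,B,M)·P(B,M).

P(D|do(Z)): backdoor, adjust for {B, M}.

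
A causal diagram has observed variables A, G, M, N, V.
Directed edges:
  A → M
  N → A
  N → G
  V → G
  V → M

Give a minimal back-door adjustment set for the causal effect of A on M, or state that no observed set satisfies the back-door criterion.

A→M: minimal back-door set ∅.

desc(A)\{A}={M}; candidates ⊆ {G,N,V}.
∅: A⊥M given ∅ in G with A→· removed — back-door holds.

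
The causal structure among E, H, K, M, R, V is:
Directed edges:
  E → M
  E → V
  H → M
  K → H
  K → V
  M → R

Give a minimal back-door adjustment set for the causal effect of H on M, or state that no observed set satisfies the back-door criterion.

H→M: minimal back-door set ∅.

desc(H)\{H}={M,R}; candidates ⊆ {E,K,V}.
∅: H⊥M given ∅ in G with H→· removed — back-door holds.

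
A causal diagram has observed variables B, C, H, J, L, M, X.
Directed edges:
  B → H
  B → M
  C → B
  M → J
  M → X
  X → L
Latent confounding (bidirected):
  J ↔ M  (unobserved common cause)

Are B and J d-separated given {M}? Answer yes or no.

No — B and J are d-connected given {M}.

Bayes-Ball from B | {M} reaches {C,H,J}.
J ∈ reach(B|{M}) ⇒ B ⊥̸ J | {M}.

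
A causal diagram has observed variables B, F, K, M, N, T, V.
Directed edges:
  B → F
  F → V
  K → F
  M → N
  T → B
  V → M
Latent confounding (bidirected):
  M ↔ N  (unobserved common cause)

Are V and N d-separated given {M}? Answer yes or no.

No — V and N are d-connected given {M}.

Bayes-Ball from V | {M} reaches {B,F,K,N,T}.
N ∈ reach(V|{M}) ⇒ V ⊥̸ N | {M}.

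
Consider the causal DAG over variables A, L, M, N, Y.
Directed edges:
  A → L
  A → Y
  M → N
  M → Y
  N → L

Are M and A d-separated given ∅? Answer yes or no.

Yes — M ⊥ A | ∅.

Bayes-Ball from M | ∅ reaches {L,N,Y}.
A ∉ reach(M|∅) ⇒ M ⊥ A | ∅.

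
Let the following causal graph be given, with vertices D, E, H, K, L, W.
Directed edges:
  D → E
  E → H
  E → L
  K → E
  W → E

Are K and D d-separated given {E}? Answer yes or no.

Bayes-Ball from K | {E} reaches {D,W}.
D ∈ reach(K|{E}) ⇒ K ⊥̸ D | {E}.

No — K and D are d-connected given {E}.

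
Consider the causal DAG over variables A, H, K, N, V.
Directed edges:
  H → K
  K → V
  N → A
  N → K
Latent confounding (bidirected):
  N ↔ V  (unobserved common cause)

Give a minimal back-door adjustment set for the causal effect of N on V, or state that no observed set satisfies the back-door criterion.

N→V: no observed back-door set.

desc(N)\{N}={A,K,V}; candidates ⊆ {H}.
N↔V: latent back-door arc(s) into N.
size 0: {}; under {} N still reaches {V} ∋ V.
size 1: {H}; under {H} N still reaches {V} ∋ V.
N↔V cannot be blocked by any observed set — no back-door set.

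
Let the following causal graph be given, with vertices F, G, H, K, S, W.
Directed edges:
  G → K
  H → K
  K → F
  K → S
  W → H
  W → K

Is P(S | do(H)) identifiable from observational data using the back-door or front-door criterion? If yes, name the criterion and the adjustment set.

desc(H)\{H}={F,K,S}; candidates ⊆ {G,W}.
size 0: {}; under {} H still reaches {F,K,S,W} ∋ S.
{W}: H⊥S given {W} in G with H→· removed — back-door holds.
P(S|do(H)) = Σ_{W} P(S|H,W)·P(W).

P(S|do(H)): backdoor, adjust for {W}.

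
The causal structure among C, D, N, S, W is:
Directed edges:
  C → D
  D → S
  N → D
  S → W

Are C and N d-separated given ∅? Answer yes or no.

Yes — C ⊥ N | ∅.

Bayes-Ball from C | ∅ reaches {D,S,W}.
N ∉ reach(C|∅) ⇒ C ⊥ N | ∅.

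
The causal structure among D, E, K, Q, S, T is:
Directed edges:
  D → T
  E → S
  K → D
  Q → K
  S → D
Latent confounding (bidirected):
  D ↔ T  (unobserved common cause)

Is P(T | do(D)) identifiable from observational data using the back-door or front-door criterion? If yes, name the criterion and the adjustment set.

desc(D)\{D}={T}; candidates ⊆ {E,K,Q,S}.
D↔T: latent back-door arc(s) into D.
size 0: {}; under {} D still reaches {E,K,Q,S,T} ∋ T.
size 1: {E}, {K}, {Q} …(+1); under {E} D still reaches {K,Q,S,T} ∋ T.
size 2: {E,K}, {E,Q}, {E,S} …(+3); under {E,K} D still reaches {S,T} ∋ T.
D↔T cannot be blocked by any observed set — no back-door set.
No mediator lies on a directed D→…→T path.
Neither criterion identifies P(T|do(D)) in this graph.

P(T|do(D)): not identifiable (no BD/FD set).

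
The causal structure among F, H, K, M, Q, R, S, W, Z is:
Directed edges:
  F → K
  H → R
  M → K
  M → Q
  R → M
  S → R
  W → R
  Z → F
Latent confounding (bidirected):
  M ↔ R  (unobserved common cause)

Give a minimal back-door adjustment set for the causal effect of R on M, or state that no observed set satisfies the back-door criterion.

R→M: no observed back-door set.

desc(R)\{R}={K,M,Q}; candidates ⊆ {F,H,S,W,Z}.
R↔M: latent back-door arc(s) into R.
size 0: {}; under {} R still reaches {H,K,M,Q,S,W} ∋ M.
size 1: {F}, {H}, {S} …(+2); under {F} R still reaches {H,K,M,Q,S,W} ∋ M.
size 2: {F,H}, {F,S}, {F,W} …(+7); under {F,H} R still reaches {K,M,Q,S,W} ∋ M.
R↔M cannot be blocked by any observed set — no back-door set.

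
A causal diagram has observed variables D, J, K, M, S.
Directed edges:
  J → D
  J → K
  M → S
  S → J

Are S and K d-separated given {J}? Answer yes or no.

Yes — S ⊥ K | {J}.

Bayes-Ball from S | {J} reaches {M}.
K ∉ reach(S|{J}) ⇒ S ⊥ K | {J}.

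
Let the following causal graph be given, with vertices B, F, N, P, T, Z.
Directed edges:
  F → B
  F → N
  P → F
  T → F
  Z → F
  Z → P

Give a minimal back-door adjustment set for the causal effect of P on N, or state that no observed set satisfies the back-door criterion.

desc(P)\{P}={B,F,N}; candidates ⊆ {T,Z}.
size 0: {}; under {} P still reaches {B,F,N,Z} ∋ N.
{Z}: P⊥N given {Z} in G with P→· removed — back-door holds.

P→N: minimal back-door set {Z}.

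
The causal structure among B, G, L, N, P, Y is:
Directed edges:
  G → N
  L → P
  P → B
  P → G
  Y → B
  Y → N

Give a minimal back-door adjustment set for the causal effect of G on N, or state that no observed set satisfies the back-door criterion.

desc(G)\{G}={N}; candidates ⊆ {B,L,P,Y}.
∅: G⊥N given ∅ in G with G→· removed — back-door holds.

G→N: minimal back-door set ∅.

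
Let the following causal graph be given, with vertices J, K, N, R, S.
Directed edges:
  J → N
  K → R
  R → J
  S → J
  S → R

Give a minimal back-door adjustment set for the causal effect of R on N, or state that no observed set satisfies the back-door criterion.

desc(R)\{R}={J,N}; candidates ⊆ {K,S}.
size 0: {}; under {} R still reaches {J,K,N,S} ∋ N.
{S}: R⊥N given {S} in G with R→· removed — back-door holds.

R→N: minimal back-door set {S}.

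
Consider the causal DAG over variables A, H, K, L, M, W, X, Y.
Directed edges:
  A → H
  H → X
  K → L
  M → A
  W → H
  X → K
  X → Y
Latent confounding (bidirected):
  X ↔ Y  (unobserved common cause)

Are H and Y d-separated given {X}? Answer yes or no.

No — H and Y are d-connected given {X}.

Bayes-Ball from H | {X} reaches {A,M,W,Y}.
Y ∈ reach(H|{X}) ⇒ H ⊥̸ Y | {X}.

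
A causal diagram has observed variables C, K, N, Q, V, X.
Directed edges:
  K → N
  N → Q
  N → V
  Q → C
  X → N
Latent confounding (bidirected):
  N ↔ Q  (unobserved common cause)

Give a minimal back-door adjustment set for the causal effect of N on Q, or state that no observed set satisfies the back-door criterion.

desc(N)\{N}={C,Q,V}; candidates ⊆ {K,X}.
N↔Q: latent back-door arc(s) into N.
size 0: {}; under {} N still reaches {C,K,Q,X} ∋ Q.
size 1: {K}, {X}; under {K} N still reaches {C,Q,X} ∋ Q.
size 2: {K,X}; under {K,X} N still reaches {C,Q} ∋ Q.
N↔Q cannot be blocked by any observed set — no back-door set.

N→Q: no observed back-door set.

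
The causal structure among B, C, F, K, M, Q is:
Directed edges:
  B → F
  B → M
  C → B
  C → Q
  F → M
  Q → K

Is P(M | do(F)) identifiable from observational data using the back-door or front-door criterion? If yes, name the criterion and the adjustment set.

desc(F)\{F}={M}; candidates ⊆ {B,C,K,Q}.
size 0: {}; under {} F still reaches {B,C,K,M,Q} ∋ M.
{B}: F⊥M given {B} in G with F→· removed — back-door holds.
P(M|do(F)) = Σ_{B} P(M|F,B)·P(B).

P(M|do(F)): backdoor, adjust for {B}.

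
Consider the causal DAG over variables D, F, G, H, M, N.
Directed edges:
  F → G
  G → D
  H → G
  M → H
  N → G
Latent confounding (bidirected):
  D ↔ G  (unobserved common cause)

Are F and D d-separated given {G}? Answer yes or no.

No — F and D are d-connected given {G}.

Bayes-Ball from F | {G} reaches {D,H,M,N}.
D ∈ reach(F|{G}) ⇒ F ⊥̸ D | {G}.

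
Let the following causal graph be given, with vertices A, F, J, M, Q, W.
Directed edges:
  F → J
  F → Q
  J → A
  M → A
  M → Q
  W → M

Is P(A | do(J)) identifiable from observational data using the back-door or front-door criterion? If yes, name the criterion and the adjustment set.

desc(J)\{J}={A}; candidates ⊆ {F,M,Q,W}.
∅: J⊥A given ∅ in G with J→· removed — back-door holds.
P(A|do(J)) = P(A|J) — no adjustment needed.

P(A|do(J)): backdoor, adjust for ∅.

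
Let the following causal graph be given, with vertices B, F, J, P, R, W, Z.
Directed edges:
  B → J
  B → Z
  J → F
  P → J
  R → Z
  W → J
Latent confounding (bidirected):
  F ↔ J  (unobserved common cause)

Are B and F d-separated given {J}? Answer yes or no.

Bayes-Ball from B | {J} reaches {F,P,W,Z}.
F ∈ reach(B|{J}) ⇒ B ⊥̸ F | {J}.

No — B and F are d-connected given {J}.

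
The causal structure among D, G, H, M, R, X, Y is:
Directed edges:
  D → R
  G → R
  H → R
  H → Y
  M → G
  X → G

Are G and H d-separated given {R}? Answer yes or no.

No — G and H are d-connected given {R}.

Bayes-Ball from G | {R} reaches {D,H,M,X,Y}.
H ∈ reach(G|{R}) ⇒ G ⊥̸ H | {R}.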